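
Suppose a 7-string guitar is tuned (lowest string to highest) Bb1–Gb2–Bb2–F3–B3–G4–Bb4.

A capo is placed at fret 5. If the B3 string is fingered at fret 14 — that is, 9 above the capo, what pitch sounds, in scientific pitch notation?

The capo raises the open B3 by 5 semitones to E4; fretting 9 more gives B3 + 5 + 9 = B3 + 14 semitones = Db5.

Db5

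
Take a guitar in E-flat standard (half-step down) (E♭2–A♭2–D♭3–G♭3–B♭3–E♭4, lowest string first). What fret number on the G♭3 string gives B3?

5

B3 is 5 semitones above the open G♭3 (Gb–G–Ab–A–Bb–B), so it sits at fret 5.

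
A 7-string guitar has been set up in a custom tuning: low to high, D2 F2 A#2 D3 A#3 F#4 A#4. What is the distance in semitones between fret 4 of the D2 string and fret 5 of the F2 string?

D2 at fret 4 → F#2 (MIDI 42); F2 at fret 5 → A#2 (MIDI 46).
42 − 46 = -4, so the two pitches are 4 semitones apart, with A#2 the higher.

4 semitones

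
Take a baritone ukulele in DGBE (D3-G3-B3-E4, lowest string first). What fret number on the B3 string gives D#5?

D#5 is 16 semitones above the open B3 (B–C–C#–D–…–C#–D–D#), so it sits at fret 16.

16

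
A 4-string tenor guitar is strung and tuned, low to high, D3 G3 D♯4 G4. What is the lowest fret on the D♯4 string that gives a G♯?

5

From D♯4, count semitones up the chromatic scale until reaching G♯: D#–E–F–F#–G–G# — 5 steps.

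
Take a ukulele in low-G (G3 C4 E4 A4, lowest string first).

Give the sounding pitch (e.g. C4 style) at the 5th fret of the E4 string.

E4 is MIDI 64. Adding 5 gives 69, which is A4.

A4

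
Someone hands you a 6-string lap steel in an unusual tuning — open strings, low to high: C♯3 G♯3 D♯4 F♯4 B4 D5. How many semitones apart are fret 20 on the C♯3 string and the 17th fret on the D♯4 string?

C♯3 at fret 20 → A4 (MIDI 69); D♯4 at fret 17 → G♯5 (MIDI 80).
69 − 80 = -11, so the two pitches are 11 semitones apart, with G♯5 the higher.

11 semitones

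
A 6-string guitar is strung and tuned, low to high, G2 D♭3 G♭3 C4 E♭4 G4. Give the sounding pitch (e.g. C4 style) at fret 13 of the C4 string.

C4 is MIDI 60. Adding 13 gives 73, which is D♭5.

D♭5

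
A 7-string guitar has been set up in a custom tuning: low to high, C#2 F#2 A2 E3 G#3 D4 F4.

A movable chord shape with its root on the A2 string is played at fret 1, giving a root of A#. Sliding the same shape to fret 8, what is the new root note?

Moving from fret 1 to fret 8 shifts the root by 7 semitones.
A# up 7 semitones is F.

F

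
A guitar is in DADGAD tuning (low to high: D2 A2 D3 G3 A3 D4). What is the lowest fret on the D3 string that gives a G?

5

From D3, count semitones up the chromatic scale until reaching G: D–D#–E–F–F#–G — 5 steps.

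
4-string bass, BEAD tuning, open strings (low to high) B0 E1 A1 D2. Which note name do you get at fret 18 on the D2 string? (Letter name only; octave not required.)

G#

D2 is MIDI 38. Adding 18 gives 56; 56 mod 12 = 8, i.e. G#.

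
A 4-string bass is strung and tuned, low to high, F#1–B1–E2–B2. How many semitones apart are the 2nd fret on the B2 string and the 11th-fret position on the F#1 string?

8 semitones

B2 at fret 2 → C#3 (MIDI 49); F#1 at fret 11 → F2 (MIDI 41).
49 − 41 = 8, so the two pitches are 8 semitones apart, with C#3 the higher.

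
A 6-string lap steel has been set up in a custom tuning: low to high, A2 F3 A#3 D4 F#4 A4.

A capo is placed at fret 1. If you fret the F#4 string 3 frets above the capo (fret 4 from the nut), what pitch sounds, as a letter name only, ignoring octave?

The capo raises the open F#4 by 1 semitone to G4; fretting 3 more gives F#4 + 1 + 3 = F#4 + 4 semitones, landing on A#.
(Also written Bb.)

A#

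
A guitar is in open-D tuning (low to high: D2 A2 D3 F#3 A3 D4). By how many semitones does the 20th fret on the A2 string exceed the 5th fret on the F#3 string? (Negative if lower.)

6 semitones

A2 at fret 20 → F4 (MIDI 65); F#3 at fret 5 → B3 (MIDI 59).
65 − 59 = 6, so the two pitches are 6 semitones apart.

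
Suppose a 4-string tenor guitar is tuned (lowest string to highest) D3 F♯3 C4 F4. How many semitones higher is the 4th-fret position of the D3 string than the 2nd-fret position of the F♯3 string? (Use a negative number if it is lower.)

D3 at fret 4 → F♯3 (MIDI 54); F♯3 at fret 2 → G♯3 (MIDI 56).
54 − 56 = -2, so the two pitches are 2 semitones apart.

-2 semitones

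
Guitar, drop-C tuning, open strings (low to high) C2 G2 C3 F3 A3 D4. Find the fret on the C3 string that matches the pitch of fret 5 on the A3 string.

14

Fret 5 on A3 is MIDI 57 + 5 = 62 (D4). On the C3 string (open MIDI 48), that pitch is 62 − 48 = fret 14.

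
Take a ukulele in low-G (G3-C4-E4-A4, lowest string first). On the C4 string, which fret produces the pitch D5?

D5 is 14 semitones above the open C4 (C–C#–D–D#–…–C–C#–D), so it sits at fret 14.

14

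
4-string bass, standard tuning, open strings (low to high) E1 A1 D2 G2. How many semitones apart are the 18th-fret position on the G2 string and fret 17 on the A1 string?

G2 at fret 18 → C#4 (MIDI 61); A1 at fret 17 → D3 (MIDI 50).
61 − 50 = 11, so the two pitches are 11 semitones apart, with C#4 the higher.

11 semitones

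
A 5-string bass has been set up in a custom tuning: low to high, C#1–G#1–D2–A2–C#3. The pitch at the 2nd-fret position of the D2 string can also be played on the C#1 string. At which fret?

15

Fret 2 on D2 is MIDI 38 + 2 = 40 (E2). On the C#1 string (open MIDI 25), that pitch is 40 − 25 = fret 15.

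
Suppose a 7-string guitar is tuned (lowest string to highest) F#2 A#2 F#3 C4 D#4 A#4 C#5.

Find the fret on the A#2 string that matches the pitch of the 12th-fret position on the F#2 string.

Fret 12 on F#2 is MIDI 42 + 12 = 54 (F#3). On the A#2 string (open MIDI 46), that pitch is 54 − 46 = fret 8.

8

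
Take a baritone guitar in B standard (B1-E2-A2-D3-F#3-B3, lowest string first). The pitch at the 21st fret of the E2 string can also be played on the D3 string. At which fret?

11

E2 at fret 21 is E2 + 21 semitones = C#4.
The open D3 string is 10 semitones above the open E2, so the same pitch on the D3 string lies at fret 21 − 10 = 11.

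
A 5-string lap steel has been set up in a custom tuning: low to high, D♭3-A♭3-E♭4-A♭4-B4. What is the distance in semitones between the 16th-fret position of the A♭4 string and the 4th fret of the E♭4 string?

A♭4 at fret 16 → C6 (MIDI 84); E♭4 at fret 4 → G4 (MIDI 67).
84 − 67 = 17, so the two pitches are 17 semitones apart, with C6 the higher.

17 semitones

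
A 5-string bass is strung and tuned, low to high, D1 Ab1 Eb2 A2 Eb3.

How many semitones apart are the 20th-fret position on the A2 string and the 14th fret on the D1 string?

A2 at fret 20 → F4 (MIDI 65); D1 at fret 14 → E2 (MIDI 40).
65 − 40 = 25, so the two pitches are 25 semitones apart, with F4 the higher.

25 semitones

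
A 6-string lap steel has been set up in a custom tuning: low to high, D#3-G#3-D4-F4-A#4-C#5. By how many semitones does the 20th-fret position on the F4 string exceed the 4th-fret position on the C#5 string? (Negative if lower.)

F4 at fret 20 → C#6 (MIDI 85); C#5 at fret 4 → F5 (MIDI 77).
85 − 77 = 8, so the two pitches are 8 semitones apart.

8 semitones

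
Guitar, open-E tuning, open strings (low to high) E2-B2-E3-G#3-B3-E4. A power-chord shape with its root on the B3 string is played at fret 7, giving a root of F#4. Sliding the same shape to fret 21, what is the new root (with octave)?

G#5

Moving from fret 7 to fret 21 shifts the root by 14 semitones.
F#4 up 14 semitones is G#5.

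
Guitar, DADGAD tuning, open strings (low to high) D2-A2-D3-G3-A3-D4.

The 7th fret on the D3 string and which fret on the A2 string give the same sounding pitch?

12

Fret 7 on D3 is MIDI 50 + 7 = 57 (A3). On the A2 string (open MIDI 45), that pitch is 57 − 45 = fret 12.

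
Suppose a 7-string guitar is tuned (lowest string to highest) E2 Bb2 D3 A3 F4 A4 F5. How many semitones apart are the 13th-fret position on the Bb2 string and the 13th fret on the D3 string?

Bb2 at fret 13 → B3 (MIDI 59); D3 at fret 13 → Eb4 (MIDI 63).
59 − 63 = -4, so the two pitches are 4 semitones apart, with Eb4 the higher.

4 semitones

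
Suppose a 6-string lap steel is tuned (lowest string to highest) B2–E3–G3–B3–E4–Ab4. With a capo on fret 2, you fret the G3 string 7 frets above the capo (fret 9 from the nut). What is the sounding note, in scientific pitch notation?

The capo raises the open G3 by 2 semitones to A3; fretting 7 more gives G3 + 2 + 7 = G3 + 9 semitones = E4.

E4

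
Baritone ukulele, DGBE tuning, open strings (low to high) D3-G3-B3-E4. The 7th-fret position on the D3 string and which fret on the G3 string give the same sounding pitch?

D3 at fret 7 is D3 + 7 semitones = A3.
The open G3 string is 5 semitones above the open D3, so the same pitch on the G3 string lies at fret 7 − 5 = 2.

2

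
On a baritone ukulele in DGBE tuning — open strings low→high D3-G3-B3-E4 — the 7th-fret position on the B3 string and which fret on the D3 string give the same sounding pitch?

16

B3 at fret 7 is B3 + 7 semitones = F#4.
The open D3 string is 9 semitones below the open B3, so the same pitch on the D3 string lies at fret 7 + 9 = 16.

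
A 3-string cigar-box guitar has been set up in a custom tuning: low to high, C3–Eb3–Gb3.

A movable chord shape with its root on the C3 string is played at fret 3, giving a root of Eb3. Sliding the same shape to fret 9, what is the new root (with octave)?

Moving from fret 3 to fret 9 shifts the root by 6 semitones.
Eb3 up 6 semitones is A3.

A3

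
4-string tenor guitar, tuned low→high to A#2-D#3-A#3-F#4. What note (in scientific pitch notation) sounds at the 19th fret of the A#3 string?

F5

Each fret is one semitone, so A#3 + 19 = F5.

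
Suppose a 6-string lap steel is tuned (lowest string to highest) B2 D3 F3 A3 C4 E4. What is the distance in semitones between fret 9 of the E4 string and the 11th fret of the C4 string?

E4 at fret 9 → C#5 (MIDI 73); C4 at fret 11 → B4 (MIDI 71).
73 − 71 = 2, so the two pitches are 2 semitones apart, with C#5 the higher.

2 semitones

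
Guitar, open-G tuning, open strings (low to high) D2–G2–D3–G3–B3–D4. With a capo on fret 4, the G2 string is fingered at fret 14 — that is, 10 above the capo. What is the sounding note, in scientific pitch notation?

The capo raises the open G2 by 4 semitones to B2; fretting 10 more gives G2 + 4 + 10 = G2 + 14 semitones = A3.

A3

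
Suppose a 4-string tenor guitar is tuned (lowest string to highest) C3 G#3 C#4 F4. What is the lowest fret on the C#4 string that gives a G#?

7

From C#4, count semitones up the chromatic scale until reaching G#: C#–D–D#–E–F–F#–G–G# — 7 steps.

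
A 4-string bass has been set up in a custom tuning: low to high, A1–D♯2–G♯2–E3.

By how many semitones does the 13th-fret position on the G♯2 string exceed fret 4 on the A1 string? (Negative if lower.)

G♯2 at fret 13 → A3 (MIDI 57); A1 at fret 4 → C♯2 (MIDI 37).
57 − 37 = 20, so the two pitches are 20 semitones apart.

20 semitones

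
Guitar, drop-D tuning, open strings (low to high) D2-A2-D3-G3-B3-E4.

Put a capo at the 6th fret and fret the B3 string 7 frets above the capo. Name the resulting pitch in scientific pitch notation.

The capo raises the open B3 by 6 semitones to F4; fretting 7 more gives B3 + 6 + 7 = B3 + 13 semitones = C5.

C5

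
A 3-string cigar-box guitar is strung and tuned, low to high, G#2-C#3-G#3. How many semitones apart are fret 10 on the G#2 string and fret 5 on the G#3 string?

7 semitones

G#2 at fret 10 → F#3 (MIDI 54); G#3 at fret 5 → C#4 (MIDI 61).
54 − 61 = -7, so the two pitches are 7 semitones apart, with C#4 the higher.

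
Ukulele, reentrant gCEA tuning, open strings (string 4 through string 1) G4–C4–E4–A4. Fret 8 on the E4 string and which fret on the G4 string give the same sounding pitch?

Fret 8 on E4 is MIDI 64 + 8 = 72 (C5). On the G4 string (open MIDI 67), that pitch is 72 − 67 = fret 5.

5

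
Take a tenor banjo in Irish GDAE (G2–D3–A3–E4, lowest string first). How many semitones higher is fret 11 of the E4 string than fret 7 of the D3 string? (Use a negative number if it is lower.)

18 semitones

E4 at fret 11 → D♯5 (MIDI 75); D3 at fret 7 → A3 (MIDI 57).
75 − 57 = 18, so the two pitches are 18 semitones apart.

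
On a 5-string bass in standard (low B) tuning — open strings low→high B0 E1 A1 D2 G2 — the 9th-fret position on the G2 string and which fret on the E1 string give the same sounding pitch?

24

G2 at fret 9 is G2 + 9 semitones = E3.
The open E1 string is 15 semitones below the open G2, so the same pitch on the E1 string lies at fret 9 + 15 = 24.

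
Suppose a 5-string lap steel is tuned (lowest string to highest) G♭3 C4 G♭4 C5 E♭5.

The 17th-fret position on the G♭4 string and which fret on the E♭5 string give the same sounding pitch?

8

Fret 17 on G♭4 is MIDI 66 + 17 = 83 (B5). On the E♭5 string (open MIDI 75), that pitch is 83 − 75 = fret 8.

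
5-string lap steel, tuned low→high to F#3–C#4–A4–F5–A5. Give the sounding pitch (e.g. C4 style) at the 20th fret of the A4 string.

F6

Each fret is one semitone, so A4 + 20 = F6.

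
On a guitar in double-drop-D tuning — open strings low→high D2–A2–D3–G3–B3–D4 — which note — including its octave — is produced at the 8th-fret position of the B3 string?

B3 is MIDI 59. Adding 8 gives 67, which is G4.

G4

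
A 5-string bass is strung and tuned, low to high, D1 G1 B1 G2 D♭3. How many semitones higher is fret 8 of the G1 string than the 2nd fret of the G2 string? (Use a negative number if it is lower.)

-6 semitones

G1 at fret 8 → E♭2 (MIDI 39); G2 at fret 2 → A2 (MIDI 45).
39 − 45 = -6, so the two pitches are 6 semitones apart.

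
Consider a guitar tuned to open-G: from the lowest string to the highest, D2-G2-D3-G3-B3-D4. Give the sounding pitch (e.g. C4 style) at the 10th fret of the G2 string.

Each fret is one semitone, so G2 + 10 = F3.

F3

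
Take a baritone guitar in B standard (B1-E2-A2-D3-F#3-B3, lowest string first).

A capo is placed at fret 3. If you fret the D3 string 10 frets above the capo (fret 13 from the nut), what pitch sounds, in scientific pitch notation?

D#4

The capo raises the open D3 by 3 semitones to F3; fretting 10 more gives D3 + 3 + 10 = D3 + 13 semitones = D#4.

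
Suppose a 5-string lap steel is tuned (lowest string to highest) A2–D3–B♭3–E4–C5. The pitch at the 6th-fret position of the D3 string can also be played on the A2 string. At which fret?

D3 at fret 6 is D3 + 6 semitones = A♭3.
The open A2 string is 5 semitones below the open D3, so the same pitch on the A2 string lies at fret 6 + 5 = 11.

11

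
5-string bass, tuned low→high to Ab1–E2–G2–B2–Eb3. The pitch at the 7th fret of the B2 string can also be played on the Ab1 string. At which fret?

B2 at fret 7 is B2 + 7 semitones = Gb3.
The open Ab1 string is 15 semitones below the open B2, so the same pitch on the Ab1 string lies at fret 7 + 15 = 22.

22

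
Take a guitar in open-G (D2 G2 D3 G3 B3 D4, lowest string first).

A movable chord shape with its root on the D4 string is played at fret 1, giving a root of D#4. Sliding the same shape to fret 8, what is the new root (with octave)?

Moving from fret 1 to fret 8 shifts the root by 7 semitones.
D#4 up 7 semitones is A#4.

A#4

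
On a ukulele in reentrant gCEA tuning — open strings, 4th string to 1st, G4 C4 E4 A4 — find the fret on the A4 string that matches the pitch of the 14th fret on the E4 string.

E4 at fret 14 is E4 + 14 semitones = F#5.
The open A4 string is 5 semitones above the open E4, so the same pitch on the A4 string lies at fret 14 − 5 = 9.

9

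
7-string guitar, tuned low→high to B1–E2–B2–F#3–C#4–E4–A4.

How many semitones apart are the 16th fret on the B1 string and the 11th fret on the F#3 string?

14 semitones

B1 at fret 16 → D#3 (MIDI 51); F#3 at fret 11 → F4 (MIDI 65).
51 − 65 = -14, so the two pitches are 14 semitones apart, with F4 the higher.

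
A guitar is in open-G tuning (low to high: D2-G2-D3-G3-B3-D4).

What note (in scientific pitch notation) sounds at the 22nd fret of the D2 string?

Each fret is one semitone, so D2 + 22 = C4.

C4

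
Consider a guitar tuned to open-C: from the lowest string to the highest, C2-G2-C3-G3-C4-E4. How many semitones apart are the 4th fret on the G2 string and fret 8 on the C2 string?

3 semitones

G2 at fret 4 → B2 (MIDI 47); C2 at fret 8 → G♯2 (MIDI 44).
47 − 44 = 3, so the two pitches are 3 semitones apart, with B2 the higher.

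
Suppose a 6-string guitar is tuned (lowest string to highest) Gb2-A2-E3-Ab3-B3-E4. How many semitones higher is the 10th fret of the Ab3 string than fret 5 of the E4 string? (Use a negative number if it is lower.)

-3 semitones

Ab3 at fret 10 → Gb4 (MIDI 66); E4 at fret 5 → A4 (MIDI 69).
66 − 69 = -3, so the two pitches are 3 semitones apart.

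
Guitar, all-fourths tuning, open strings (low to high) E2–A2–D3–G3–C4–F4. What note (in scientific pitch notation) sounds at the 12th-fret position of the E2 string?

The open E2 string plus 12 semitones: E–F–F#–G–…–D–D#–E.
The walk passes from B into C once, so the octave number goes from 2 to 3.

E3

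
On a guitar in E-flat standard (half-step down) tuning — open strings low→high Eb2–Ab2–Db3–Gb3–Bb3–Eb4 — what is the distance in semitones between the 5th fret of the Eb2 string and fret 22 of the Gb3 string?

32 semitones

Eb2 at fret 5 → Ab2 (MIDI 44); Gb3 at fret 22 → E5 (MIDI 76).
44 − 76 = -32, so the two pitches are 32 semitones apart, with E5 the higher.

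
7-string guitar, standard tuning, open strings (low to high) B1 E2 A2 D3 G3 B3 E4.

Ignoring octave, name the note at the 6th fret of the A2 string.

D#

Each fret is one semitone, so A2 + 6 = D#.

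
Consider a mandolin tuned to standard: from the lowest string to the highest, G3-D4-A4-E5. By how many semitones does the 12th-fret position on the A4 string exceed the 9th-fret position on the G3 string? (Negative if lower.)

17 semitones

A4 at fret 12 → A5 (MIDI 81); G3 at fret 9 → E4 (MIDI 64).
81 − 64 = 17, so the two pitches are 17 semitones apart.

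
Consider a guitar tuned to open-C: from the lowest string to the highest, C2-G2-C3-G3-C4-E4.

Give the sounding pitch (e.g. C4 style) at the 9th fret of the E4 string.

C♯5

E4 is MIDI 64. Adding 9 gives 73, which is C♯5.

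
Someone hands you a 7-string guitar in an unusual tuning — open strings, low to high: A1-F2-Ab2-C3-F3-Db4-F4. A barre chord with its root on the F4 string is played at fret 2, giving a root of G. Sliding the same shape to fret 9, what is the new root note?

Moving from fret 2 to fret 9 shifts the root by 7 semitones.
G up 7 semitones is D.

D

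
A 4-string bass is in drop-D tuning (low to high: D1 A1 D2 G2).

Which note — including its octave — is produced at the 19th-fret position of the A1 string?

E3

The open A1 string plus 19 semitones: A–A#–B–C–…–D–D#–E.
The walk passes from B into C 2 times, so the octave number goes from 1 to 3.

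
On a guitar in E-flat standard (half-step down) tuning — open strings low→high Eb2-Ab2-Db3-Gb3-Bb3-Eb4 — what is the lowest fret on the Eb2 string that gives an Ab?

From Eb2, count semitones up the chromatic scale until reaching Ab: Eb–E–F–Gb–G–Ab — 5 steps.

5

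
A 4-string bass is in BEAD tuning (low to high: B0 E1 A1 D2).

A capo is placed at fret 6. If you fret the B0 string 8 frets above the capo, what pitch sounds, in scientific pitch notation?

C#2

The capo raises the open B0 by 6 semitones to F1; fretting 8 more gives B0 + 6 + 8 = B0 + 14 semitones = C#2.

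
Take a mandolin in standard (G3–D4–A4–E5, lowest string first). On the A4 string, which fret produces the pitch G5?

10

G5 is 10 semitones above the open A4 (A–A#–B–C–…–F–F#–G), so it sits at fret 10.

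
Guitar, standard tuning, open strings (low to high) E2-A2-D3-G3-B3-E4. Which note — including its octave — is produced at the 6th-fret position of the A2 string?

The open A2 string plus 6 semitones: A–A#–B–C–C#–D–D#.
The walk passes from B into C once, so the octave number goes from 2 to 3.
(Equivalently spelled Eb3.)

D#3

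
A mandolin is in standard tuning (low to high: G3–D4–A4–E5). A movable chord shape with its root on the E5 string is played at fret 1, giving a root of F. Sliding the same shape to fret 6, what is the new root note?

A#

Moving from fret 1 to fret 6 shifts the root by 5 semitones.
F up 5 semitones is A#.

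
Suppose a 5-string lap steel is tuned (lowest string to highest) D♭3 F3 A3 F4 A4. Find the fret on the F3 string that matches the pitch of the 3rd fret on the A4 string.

19

A4 at fret 3 is A4 + 3 semitones = C5.
The open F3 string is 16 semitones below the open A4, so the same pitch on the F3 string lies at fret 3 + 16 = 19.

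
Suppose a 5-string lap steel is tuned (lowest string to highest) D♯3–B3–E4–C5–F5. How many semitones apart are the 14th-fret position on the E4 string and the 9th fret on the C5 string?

E4 at fret 14 → F♯5 (MIDI 78); C5 at fret 9 → A5 (MIDI 81).
78 − 81 = -3, so the two pitches are 3 semitones apart, with A5 the higher.

3 semitones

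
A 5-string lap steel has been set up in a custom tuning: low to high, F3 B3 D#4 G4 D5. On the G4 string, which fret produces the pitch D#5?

8

D#5 is 8 semitones above the open G4 (G–G#–A–A#–B–C–C#–D–D#), so it sits at fret 8.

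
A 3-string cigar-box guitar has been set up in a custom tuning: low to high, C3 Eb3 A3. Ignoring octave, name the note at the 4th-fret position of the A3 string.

Db

Each fret is one semitone, so A3 + 4 = Db.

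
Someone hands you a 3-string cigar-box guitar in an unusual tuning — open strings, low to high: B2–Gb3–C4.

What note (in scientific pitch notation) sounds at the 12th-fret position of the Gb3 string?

Gb4

Each fret is one semitone, so Gb3 + 12 = Gb4.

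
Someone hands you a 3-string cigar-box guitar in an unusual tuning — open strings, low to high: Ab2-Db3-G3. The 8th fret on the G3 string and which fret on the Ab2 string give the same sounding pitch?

19

G3 at fret 8 is G3 + 8 semitones = Eb4.
The open Ab2 string is 11 semitones below the open G3, so the same pitch on the Ab2 string lies at fret 8 + 11 = 19.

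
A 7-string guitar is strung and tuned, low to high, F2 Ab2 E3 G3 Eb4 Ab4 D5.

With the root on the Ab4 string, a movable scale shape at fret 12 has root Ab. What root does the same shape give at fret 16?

Moving from fret 12 to fret 16 shifts the root by 4 semitones.
Ab up 4 semitones is C.

C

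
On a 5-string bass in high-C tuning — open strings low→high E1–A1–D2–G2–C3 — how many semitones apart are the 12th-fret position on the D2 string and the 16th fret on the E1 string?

6 semitones

D2 at fret 12 → D3 (MIDI 50); E1 at fret 16 → G♯2 (MIDI 44).
50 − 44 = 6, so the two pitches are 6 semitones apart, with D3 the higher.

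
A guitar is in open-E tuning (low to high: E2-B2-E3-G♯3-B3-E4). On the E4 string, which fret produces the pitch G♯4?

G♯4 is 4 semitones above the open E4 (E–F–F#–G–G#), so it sits at fret 4.

4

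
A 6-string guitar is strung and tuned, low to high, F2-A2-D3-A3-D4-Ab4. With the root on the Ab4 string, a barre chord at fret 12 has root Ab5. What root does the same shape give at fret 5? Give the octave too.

Moving from fret 12 to fret 5 shifts the root by -7 semitones.
Ab5 down 7 semitones is Db5.

Db5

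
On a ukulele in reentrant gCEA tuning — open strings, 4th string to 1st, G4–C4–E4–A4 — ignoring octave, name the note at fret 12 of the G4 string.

Each fret is one semitone, so G4 + 12 = G.

G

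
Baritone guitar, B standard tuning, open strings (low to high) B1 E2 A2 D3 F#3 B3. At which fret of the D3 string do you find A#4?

A#4 is 20 semitones above the open D3 (D–D#–E–F–…–G#–A–A#), so it sits at fret 20.

20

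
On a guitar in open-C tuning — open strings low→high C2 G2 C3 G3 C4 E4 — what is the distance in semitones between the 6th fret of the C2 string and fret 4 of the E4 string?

26 semitones

C2 at fret 6 → F♯2 (MIDI 42); E4 at fret 4 → G♯4 (MIDI 68).
42 − 68 = -26, so the two pitches are 26 semitones apart, with G♯4 the higher.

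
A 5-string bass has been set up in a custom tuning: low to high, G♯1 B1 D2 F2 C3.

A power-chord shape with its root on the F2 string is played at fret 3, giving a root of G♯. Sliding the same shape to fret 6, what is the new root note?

Moving from fret 3 to fret 6 shifts the root by 3 semitones.
G♯ up 3 semitones is B.

B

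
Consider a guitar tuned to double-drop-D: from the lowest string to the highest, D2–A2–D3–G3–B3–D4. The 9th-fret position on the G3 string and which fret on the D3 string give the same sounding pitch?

G3 at fret 9 is G3 + 9 semitones = E4.
The open D3 string is 5 semitones below the open G3, so the same pitch on the D3 string lies at fret 9 + 5 = 14.

14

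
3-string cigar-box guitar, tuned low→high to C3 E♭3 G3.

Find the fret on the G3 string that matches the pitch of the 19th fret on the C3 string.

12

Fret 19 on C3 is MIDI 48 + 19 = 67 (G4). On the G3 string (open MIDI 55), that pitch is 67 − 55 = fret 12.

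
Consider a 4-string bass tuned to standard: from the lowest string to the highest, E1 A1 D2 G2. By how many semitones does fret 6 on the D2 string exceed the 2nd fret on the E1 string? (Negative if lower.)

14 semitones

D2 at fret 6 → G#2 (MIDI 44); E1 at fret 2 → F#1 (MIDI 30).
44 − 30 = 14, so the two pitches are 14 semitones apart.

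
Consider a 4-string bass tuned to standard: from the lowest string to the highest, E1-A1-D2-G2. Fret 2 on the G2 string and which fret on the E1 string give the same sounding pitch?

G2 at fret 2 is G2 + 2 semitones = A2.
The open E1 string is 15 semitones below the open G2, so the same pitch on the E1 string lies at fret 2 + 15 = 17.

17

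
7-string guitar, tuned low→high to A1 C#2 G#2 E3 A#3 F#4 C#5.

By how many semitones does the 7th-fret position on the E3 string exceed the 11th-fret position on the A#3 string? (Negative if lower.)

-10 semitones

E3 at fret 7 → B3 (MIDI 59); A#3 at fret 11 → A4 (MIDI 69).
59 − 69 = -10, so the two pitches are 10 semitones apart.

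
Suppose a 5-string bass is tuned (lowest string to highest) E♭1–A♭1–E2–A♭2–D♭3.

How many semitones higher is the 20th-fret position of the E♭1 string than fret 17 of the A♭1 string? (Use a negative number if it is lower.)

E♭1 at fret 20 → B2 (MIDI 47); A♭1 at fret 17 → D♭3 (MIDI 49).
47 − 49 = -2, so the two pitches are 2 semitones apart.

-2 semitones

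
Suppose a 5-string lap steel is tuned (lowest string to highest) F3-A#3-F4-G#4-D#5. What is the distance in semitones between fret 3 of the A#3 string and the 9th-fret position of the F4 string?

A#3 at fret 3 → C#4 (MIDI 61); F4 at fret 9 → D5 (MIDI 74).
61 − 74 = -13, so the two pitches are 13 semitones apart, with D5 the higher.

13 semitones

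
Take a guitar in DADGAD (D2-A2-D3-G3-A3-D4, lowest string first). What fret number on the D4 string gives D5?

12

D5 is 12 semitones above the open D4 (D–D#–E–F–…–C–C#–D), so it sits at fret 12.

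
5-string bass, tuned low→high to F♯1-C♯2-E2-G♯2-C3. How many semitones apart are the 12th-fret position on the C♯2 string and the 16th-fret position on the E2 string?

C♯2 at fret 12 → C♯3 (MIDI 49); E2 at fret 16 → G♯3 (MIDI 56).
49 − 56 = -7, so the two pitches are 7 semitones apart, with G♯3 the higher.

7 semitones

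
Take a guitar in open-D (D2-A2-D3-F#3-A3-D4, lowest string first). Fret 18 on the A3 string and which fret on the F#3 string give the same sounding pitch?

21

A3 at fret 18 is A3 + 18 semitones = D#5.
The open F#3 string is 3 semitones below the open A3, so the same pitch on the F#3 string lies at fret 18 + 3 = 21.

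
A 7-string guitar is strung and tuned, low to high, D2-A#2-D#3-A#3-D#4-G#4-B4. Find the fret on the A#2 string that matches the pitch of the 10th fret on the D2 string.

Fret 10 on D2 is MIDI 38 + 10 = 48 (C3). On the A#2 string (open MIDI 46), that pitch is 48 − 46 = fret 2.

2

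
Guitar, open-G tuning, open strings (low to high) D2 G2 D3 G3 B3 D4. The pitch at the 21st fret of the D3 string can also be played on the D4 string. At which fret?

Fret 21 on D3 is MIDI 50 + 21 = 71 (B4). On the D4 string (open MIDI 62), that pitch is 71 − 62 = fret 9.

9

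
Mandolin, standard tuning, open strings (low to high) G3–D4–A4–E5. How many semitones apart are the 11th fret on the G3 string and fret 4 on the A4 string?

G3 at fret 11 → F#4 (MIDI 66); A4 at fret 4 → C#5 (MIDI 73).
66 − 73 = -7, so the two pitches are 7 semitones apart, with C#5 the higher.

7 semitones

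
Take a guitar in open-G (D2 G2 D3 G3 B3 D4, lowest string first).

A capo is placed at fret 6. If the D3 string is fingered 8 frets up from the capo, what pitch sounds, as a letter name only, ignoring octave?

The capo raises the open D3 by 6 semitones to G#3; fretting 8 more gives D3 + 6 + 8 = D3 + 14 semitones, landing on E.

E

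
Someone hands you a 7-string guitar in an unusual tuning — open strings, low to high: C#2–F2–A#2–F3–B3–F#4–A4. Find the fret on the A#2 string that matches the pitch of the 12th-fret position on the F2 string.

7

Fret 12 on F2 is MIDI 41 + 12 = 53 (F3). On the A#2 string (open MIDI 46), that pitch is 53 − 46 = fret 7.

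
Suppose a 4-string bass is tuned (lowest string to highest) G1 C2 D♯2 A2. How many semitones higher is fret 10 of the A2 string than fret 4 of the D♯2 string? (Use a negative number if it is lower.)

A2 at fret 10 → G3 (MIDI 55); D♯2 at fret 4 → G2 (MIDI 43).
55 − 43 = 12, so the two pitches are 12 semitones apart.

12 semitones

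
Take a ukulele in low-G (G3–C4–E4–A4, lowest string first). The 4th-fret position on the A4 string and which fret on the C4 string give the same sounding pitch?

13

Fret 4 on A4 is MIDI 69 + 4 = 73 (C#5). On the C4 string (open MIDI 60), that pitch is 73 − 60 = fret 13.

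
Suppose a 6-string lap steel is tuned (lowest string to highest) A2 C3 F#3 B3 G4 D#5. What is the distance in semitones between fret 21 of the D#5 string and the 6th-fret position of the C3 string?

D#5 at fret 21 → C7 (MIDI 96); C3 at fret 6 → F#3 (MIDI 54).
96 − 54 = 42, so the two pitches are 42 semitones apart, with C7 the higher.

42 semitones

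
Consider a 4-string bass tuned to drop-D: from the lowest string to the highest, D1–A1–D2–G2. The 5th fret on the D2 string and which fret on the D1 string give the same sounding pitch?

Fret 5 on D2 is MIDI 38 + 5 = 43 (G2). On the D1 string (open MIDI 26), that pitch is 43 − 26 = fret 17.

17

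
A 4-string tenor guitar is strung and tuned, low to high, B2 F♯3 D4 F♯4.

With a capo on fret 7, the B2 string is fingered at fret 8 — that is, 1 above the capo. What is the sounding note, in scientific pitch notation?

The capo raises the open B2 by 7 semitones to F♯3; fretting 1 more gives B2 + 7 + 1 = B2 + 8 semitones = G3.

G3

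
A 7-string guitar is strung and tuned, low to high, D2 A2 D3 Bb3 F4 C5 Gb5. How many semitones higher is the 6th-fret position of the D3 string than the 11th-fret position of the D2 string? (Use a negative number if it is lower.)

D3 at fret 6 → Ab3 (MIDI 56); D2 at fret 11 → Db3 (MIDI 49).
56 − 49 = 7, so the two pitches are 7 semitones apart.

7 semitones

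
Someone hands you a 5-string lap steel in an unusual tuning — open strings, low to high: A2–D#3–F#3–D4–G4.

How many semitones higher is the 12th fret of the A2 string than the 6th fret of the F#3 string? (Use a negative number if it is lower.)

-3 semitones

A2 at fret 12 → A3 (MIDI 57); F#3 at fret 6 → C4 (MIDI 60).
57 − 60 = -3, so the two pitches are 3 semitones apart.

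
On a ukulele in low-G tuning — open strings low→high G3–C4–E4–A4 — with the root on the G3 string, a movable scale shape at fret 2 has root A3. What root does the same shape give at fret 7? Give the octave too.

Moving from fret 2 to fret 7 shifts the root by 5 semitones.
A3 up 5 semitones is D4.

D4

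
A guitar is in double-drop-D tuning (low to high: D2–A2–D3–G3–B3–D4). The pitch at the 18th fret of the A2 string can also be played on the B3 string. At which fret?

A2 at fret 18 is A2 + 18 semitones = D♯4.
The open B3 string is 14 semitones above the open A2, so the same pitch on the B3 string lies at fret 18 − 14 = 4.

4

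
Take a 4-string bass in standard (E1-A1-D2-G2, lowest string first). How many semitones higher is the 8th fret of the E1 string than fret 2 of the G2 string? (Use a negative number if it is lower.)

-9 semitones

E1 at fret 8 → C2 (MIDI 36); G2 at fret 2 → A2 (MIDI 45).
36 − 45 = -9, so the two pitches are 9 semitones apart.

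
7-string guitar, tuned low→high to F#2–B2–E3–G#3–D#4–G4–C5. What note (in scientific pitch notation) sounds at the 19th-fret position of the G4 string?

D6

Each fret is one semitone, so G4 + 19 = D6.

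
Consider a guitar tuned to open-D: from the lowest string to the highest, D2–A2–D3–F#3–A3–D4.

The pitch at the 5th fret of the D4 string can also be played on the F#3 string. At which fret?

13

Fret 5 on D4 is MIDI 62 + 5 = 67 (G4). On the F#3 string (open MIDI 54), that pitch is 67 − 54 = fret 13.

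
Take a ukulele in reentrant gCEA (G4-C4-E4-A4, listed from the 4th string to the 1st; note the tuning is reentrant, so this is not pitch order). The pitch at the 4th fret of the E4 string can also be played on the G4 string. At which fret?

1

E4 at fret 4 is E4 + 4 semitones = G#4.
The open G4 string is 3 semitones above the open E4, so the same pitch on the G4 string lies at fret 4 − 3 = 1.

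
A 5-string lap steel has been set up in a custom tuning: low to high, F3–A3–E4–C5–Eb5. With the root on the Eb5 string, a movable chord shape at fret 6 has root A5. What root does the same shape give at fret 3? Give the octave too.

Gb5

Moving from fret 6 to fret 3 shifts the root by -3 semitones.
A5 down 3 semitones is Gb5.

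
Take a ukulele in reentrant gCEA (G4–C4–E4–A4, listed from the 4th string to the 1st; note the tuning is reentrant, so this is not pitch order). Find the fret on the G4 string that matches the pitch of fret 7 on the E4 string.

4

E4 at fret 7 is E4 + 7 semitones = B4.
The open G4 string is 3 semitones above the open E4, so the same pitch on the G4 string lies at fret 7 − 3 = 4.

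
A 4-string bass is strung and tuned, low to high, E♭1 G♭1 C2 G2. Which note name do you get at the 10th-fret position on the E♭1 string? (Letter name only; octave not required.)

D♭

Each fret is one semitone, so E♭1 + 10 = D♭.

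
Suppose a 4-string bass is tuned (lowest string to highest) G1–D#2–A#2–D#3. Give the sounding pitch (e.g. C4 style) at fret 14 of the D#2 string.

F3

Each fret is one semitone, so D#2 + 14 = F3.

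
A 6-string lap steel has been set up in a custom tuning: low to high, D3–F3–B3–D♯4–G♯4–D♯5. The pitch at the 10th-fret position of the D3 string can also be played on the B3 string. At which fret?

1

D3 at fret 10 is D3 + 10 semitones = C4.
The open B3 string is 9 semitones above the open D3, so the same pitch on the B3 string lies at fret 10 − 9 = 1.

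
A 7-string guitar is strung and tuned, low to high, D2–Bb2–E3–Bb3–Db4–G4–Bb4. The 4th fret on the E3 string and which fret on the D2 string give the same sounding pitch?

Fret 4 on E3 is MIDI 52 + 4 = 56 (Ab3). On the D2 string (open MIDI 38), that pitch is 56 − 38 = fret 18.

18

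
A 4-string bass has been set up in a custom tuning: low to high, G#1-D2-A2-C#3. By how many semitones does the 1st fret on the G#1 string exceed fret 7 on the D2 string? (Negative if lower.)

-12 semitones

G#1 at fret 1 → A1 (MIDI 33); D2 at fret 7 → A2 (MIDI 45).
33 − 45 = -12, so the two pitches are 12 semitones apart.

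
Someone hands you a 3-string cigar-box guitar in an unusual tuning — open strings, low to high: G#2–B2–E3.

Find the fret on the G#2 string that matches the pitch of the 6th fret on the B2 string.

9

B2 at fret 6 is B2 + 6 semitones = F3.
The open G#2 string is 3 semitones below the open B2, so the same pitch on the G#2 string lies at fret 6 + 3 = 9.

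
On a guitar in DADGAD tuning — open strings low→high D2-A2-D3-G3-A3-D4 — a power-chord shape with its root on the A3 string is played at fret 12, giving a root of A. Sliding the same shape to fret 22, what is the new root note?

Moving from fret 12 to fret 22 shifts the root by 10 semitones.
A up 10 semitones is G.

G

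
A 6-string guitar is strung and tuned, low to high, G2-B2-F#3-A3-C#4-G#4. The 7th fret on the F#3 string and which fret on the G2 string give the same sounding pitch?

Fret 7 on F#3 is MIDI 54 + 7 = 61 (C#4). On the G2 string (open MIDI 43), that pitch is 61 − 43 = fret 18.

18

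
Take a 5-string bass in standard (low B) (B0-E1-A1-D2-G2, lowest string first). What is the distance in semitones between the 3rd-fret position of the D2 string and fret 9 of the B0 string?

9 semitones

D2 at fret 3 → F2 (MIDI 41); B0 at fret 9 → G#1 (MIDI 32).
41 − 32 = 9, so the two pitches are 9 semitones apart, with F2 the higher.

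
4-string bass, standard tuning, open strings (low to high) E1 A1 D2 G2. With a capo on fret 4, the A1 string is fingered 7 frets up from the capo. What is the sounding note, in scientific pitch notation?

G#2

The capo raises the open A1 by 4 semitones to C#2; fretting 7 more gives A1 + 4 + 7 = A1 + 11 semitones = G#2.
(Also written Ab.)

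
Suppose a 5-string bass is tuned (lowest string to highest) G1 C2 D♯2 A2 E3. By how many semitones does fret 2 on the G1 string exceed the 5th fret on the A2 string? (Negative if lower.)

G1 at fret 2 → A1 (MIDI 33); A2 at fret 5 → D3 (MIDI 50).
33 − 50 = -17, so the two pitches are 17 semitones apart.

-17 semitones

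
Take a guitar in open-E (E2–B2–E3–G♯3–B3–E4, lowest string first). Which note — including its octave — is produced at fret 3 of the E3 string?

The open E3 string plus 3 semitones: E–F–F#–G.
No B→C boundary is crossed, so the octave stays at 3.

G3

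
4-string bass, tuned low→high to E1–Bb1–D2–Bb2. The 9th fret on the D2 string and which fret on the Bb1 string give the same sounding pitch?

13

Fret 9 on D2 is MIDI 38 + 9 = 47 (B2). On the Bb1 string (open MIDI 34), that pitch is 47 − 34 = fret 13.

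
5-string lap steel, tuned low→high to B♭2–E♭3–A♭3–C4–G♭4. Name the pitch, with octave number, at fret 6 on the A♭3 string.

Each fret is one semitone, so A♭3 + 6 = D4.

D4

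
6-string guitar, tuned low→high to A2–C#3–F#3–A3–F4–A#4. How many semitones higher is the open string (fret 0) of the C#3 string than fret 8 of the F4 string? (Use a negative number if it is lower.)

-24 semitones

C#3 at fret 0 → C#3 (MIDI 49); F4 at fret 8 → C#5 (MIDI 73).
49 − 73 = -24, so the two pitches are 24 semitones apart.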